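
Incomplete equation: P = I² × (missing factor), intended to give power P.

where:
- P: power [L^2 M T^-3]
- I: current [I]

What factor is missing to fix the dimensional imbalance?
R (resistance), dimensions [I^-2 L^2 M T^-3]

P has dimensions [L^2 M T^-3] and I² has dimensions [I^2].
The missing factor must have dimensions [L^2 M T^-3] / [I^2] = [I^-2 L^2 M T^-3], i.e. resistance (R).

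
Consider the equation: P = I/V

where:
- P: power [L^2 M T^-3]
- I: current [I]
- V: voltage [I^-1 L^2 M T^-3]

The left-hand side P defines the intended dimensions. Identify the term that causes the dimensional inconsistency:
The right-hand side term I/V

P has dimensions [L^2 M T^-3], but I/V has dimensions [I^2 L^-2 M^-1 T^3], so the term I/V is dimensionally wrong for P.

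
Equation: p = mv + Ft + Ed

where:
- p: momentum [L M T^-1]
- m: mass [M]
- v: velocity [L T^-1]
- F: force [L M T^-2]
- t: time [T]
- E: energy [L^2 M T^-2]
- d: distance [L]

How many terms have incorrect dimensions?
1

LHS p: [L M T^-1]
- mv: [L M T^-1] ✓
- Ft: [L M T^-1] ✓
- Ed: [L^3 M T^-2] ✗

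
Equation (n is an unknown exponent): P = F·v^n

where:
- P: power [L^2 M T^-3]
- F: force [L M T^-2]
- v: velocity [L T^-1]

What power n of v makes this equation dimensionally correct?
n = 1

P has dimensions [L^2 M T^-3]; v has dimensions [L T^-1].
The rest of the RHS has dimensions [L M T^-2], so v^n must supply [L T^-1].
With n = 1: F·v^1 has dimensions [L^2 M T^-3], matching the LHS ✓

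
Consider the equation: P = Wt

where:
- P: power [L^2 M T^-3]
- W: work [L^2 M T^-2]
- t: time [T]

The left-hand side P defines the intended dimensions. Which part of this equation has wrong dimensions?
The right-hand side term Wt

P has dimensions [L^2 M T^-3], but Wt has dimensions [L^2 M T^-1], so the term Wt is dimensionally wrong for P.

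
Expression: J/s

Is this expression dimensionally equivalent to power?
Yes

The expression J/s has dimensions [L^2 M T^-3], which is exactly power [L^2 M T^-3].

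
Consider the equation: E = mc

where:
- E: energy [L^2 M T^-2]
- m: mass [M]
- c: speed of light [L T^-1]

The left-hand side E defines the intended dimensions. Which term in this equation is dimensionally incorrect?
The right-hand side term mc

E has dimensions [L^2 M T^-2], but mc has dimensions [L M T^-1], so the term mc is dimensionally wrong for E.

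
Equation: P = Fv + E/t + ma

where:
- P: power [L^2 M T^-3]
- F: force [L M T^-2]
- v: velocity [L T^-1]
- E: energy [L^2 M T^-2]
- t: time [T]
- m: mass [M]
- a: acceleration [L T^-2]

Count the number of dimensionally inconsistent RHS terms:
1

LHS P: [L^2 M T^-3]
- Fv: [L^2 M T^-3] ✓
- E/t: [L^2 M T^-3] ✓
- ma: [L M T^-2] ✗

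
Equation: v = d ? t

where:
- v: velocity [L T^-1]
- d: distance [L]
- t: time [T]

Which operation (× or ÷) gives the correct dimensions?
division (÷): v = d ÷ t

v [L T^-1]; d [L]; t [T].
d × t → [L T] ✗
d ÷ t → [L T^-1] ✓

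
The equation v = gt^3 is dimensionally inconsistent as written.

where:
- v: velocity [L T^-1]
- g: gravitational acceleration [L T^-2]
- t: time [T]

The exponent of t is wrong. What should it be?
The exponent of t should be 1: v = gt

The LHS v has dimensions [L T^-1]; t has dimensions [T].
As written, the RHS gt^3 (exponent 3 on t) has dimensions [L T], which does not match.
With exponent 1, the RHS gt has dimensions [L T^-1], matching the LHS.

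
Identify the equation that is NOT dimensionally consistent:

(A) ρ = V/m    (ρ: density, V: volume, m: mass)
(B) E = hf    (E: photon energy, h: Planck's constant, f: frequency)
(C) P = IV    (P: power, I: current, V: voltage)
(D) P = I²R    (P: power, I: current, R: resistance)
(A) ρ = V/m

The equation (A) ρ = V/m is dimensionally incorrect.

LHS (ρ): [L^-3 M]
RHS (V/m): [L^3 M^-1] ✗

The dimensions do not match. The other three equations balance.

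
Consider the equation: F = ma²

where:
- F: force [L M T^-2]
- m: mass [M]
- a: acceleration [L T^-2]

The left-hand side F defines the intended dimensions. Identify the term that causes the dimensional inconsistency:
The right-hand side term ma²

F has dimensions [L M T^-2], but ma² has dimensions [L^2 M T^-4], so the term ma² is dimensionally wrong for F.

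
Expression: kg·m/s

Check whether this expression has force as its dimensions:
No

The expression kg·m/s has dimensions [L M T^-1], but force has dimensions [L M T^-2].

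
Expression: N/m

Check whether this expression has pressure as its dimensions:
No

The expression N/m has dimensions [M T^-2], but pressure has dimensions [L^-1 M T^-2].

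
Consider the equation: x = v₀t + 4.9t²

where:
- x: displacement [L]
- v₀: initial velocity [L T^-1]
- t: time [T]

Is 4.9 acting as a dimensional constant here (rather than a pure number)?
Yes

x has dimensions [L], while t² alone has dimensions [T^2]. For the equation to balance, the factor 4.9 must carry dimensions [L T^-2] — it is a dimensional constant (a numerical value of a physical quantity with its units suppressed), not a pure number.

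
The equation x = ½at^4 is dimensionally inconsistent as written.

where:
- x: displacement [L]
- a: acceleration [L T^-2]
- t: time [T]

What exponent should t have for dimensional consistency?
The exponent of t should be 2: x = ½at^2

The LHS x has dimensions [L]; t has dimensions [T].
As written, the RHS ½at^4 (exponent 4 on t) has dimensions [L T^2], which does not match.
With exponent 2, the RHS ½at^2 has dimensions [L], matching the LHS.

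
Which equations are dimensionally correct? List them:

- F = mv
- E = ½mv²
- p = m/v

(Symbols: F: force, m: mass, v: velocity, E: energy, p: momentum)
Dimensionally correct: E = ½mv²
Dimensionally incorrect: F = mv, p = m/v
Ordered (correct first, then incorrect): E = ½mv², F = mv, p = m/v

- F = mv: LHS [L M T^-2], RHS [L M T^-1] → incorrect ✗
- E = ½mv²: LHS [L^2 M T^-2], RHS [L^2 M T^-2] → correct ✓
- p = m/v: LHS [L M T^-1], RHS [L^-1 M T] → incorrect ✗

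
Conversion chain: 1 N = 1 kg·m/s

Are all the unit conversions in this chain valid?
The chain is incorrect (it contains an error).

Incorrect: Newton is kg·m/s², not kg·m/s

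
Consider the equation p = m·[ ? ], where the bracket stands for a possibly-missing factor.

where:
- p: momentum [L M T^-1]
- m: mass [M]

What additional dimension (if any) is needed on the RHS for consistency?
[L T^-1] — velocity (e.g. v)

p has dimensions [L M T^-1]; m has dimensions [M].
The bracketed factor must supply [L M T^-1] / [M] = [L T^-1].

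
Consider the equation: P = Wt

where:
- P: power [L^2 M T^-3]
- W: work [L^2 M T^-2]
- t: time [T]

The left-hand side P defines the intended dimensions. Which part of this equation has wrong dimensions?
The right-hand side term Wt

P has dimensions [L^2 M T^-3], but Wt has dimensions [L^2 M T^-1], so the term Wt is dimensionally wrong for P.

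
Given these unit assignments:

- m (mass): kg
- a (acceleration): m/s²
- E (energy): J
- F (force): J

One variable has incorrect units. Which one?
F

The variable F (force) should have units N, not J.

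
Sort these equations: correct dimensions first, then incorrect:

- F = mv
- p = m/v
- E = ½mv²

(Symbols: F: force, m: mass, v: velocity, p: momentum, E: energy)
Dimensionally correct: E = ½mv²
Dimensionally incorrect: F = mv, p = m/v
Ordered (correct first, then incorrect): E = ½mv², F = mv, p = m/v

- F = mv: LHS [L M T^-2], RHS [L M T^-1] → incorrect ✗
- p = m/v: LHS [L M T^-1], RHS [L^-1 M T] → incorrect ✗
- E = ½mv²: LHS [L^2 M T^-2], RHS [L^2 M T^-2] → correct ✓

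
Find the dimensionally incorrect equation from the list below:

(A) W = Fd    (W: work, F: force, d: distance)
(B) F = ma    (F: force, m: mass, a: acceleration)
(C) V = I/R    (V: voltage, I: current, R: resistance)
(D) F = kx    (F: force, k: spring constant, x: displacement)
(C) V = I/R

The equation (C) V = I/R is dimensionally incorrect.

LHS (V): [I^-1 L^2 M T^-3]
RHS (I/R): [I^3 L^-2 M^-1 T^3] ✗

The dimensions do not match. The other three equations balance.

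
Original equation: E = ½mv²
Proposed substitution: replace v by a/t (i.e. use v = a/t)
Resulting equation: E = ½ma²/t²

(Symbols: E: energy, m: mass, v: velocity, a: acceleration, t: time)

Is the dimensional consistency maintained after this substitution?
No

[v] = [L T^-1] and [a/t] = [L T^-3]. These differ, so the substitution replaces a quantity by one of different dimensions and the result E = ½ma²/t² has LHS [L^2 M T^-2] vs RHS [L^2 M T^-6] — inconsistent.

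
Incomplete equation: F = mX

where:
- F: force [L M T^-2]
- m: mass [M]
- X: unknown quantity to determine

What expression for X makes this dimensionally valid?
X = a (acceleration), dimensions [L T^-2]

F has dimensions [L M T^-2]; the rest of the RHS (m) has dimensions [M].
So X must have dimensions [L T^-2] — X = a (acceleration).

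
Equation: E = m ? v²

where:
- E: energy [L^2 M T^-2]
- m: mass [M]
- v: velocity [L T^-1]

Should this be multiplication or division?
multiplication (×): E = m × v²

E [L^2 M T^-2]; m [M]; v² [L^2 T^-2].
m × v² → [L^2 M T^-2] ✓
m ÷ v² → [L^-2 M T^2] ✗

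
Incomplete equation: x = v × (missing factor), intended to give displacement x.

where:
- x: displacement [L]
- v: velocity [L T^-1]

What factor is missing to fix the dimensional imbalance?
t (time), dimensions [T]

x has dimensions [L] and v has dimensions [L T^-1].
The missing factor must have dimensions [L] / [L T^-1] = [T], i.e. time (t).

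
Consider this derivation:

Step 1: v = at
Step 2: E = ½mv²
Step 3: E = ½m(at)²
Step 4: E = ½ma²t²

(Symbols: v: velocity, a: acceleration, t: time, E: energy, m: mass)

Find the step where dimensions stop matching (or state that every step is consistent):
No step introduces an error — all steps are dimensionally consistent.

Step 1: v = at → LHS [L T^-1], RHS [L T^-1] ✓
Step 2: E = ½mv² → LHS [L^2 M T^-2], RHS [L^2 M T^-2] ✓
Step 3: E = ½m(at)² → LHS [L^2 M T^-2], RHS [L^2 M T^-2] ✓
Step 4: E = ½ma²t² → LHS [L^2 M T^-2], RHS [L^2 M T^-2] ✓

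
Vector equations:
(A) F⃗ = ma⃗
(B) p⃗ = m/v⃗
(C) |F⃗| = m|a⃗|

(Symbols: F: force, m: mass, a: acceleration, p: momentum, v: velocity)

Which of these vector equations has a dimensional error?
(B) p⃗ = m/v⃗

(A) F⃗ = ma⃗: LHS [L M T^-2], RHS [L M T^-2] ✓ — Force and acceleration are vectors, mass is a scalar
(B) p⃗ = m/v⃗: LHS [L M T^-1], RHS [L^-1 M T] ✗ — momentum is mass times velocity; should be mv⃗ (and division by a vector is undefined)
(C) |F⃗| = m|a⃗|: LHS [L M T^-2], RHS [L M T^-2] ✓ — magnitudes of vectors are scalars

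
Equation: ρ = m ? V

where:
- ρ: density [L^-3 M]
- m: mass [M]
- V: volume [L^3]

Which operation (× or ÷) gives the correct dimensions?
division (÷): ρ = m ÷ V

ρ [L^-3 M]; m [M]; V [L^3].
m × V → [L^3 M] ✗
m ÷ V → [L^-3 M] ✓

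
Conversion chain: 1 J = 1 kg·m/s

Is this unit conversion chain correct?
The chain is incorrect (it contains an error).

Incorrect: Joule is kg·m²/s², not kg·m/s (that is momentum)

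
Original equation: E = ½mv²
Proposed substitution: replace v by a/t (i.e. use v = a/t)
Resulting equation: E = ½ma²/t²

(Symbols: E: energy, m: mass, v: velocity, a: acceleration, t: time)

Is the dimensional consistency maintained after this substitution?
No

[v] = [L T^-1] and [a/t] = [L T^-3]. These differ, so the substitution replaces a quantity by one of different dimensions and the result E = ½ma²/t² has LHS [L^2 M T^-2] vs RHS [L^2 M T^-6] — inconsistent.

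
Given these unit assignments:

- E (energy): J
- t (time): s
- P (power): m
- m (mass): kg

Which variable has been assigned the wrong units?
P

The variable P (power) should have units W, not m.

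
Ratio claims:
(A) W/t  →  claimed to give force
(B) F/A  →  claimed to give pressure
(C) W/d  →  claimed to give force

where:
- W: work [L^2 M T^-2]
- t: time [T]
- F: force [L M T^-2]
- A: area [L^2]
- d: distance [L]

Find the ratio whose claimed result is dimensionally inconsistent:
(A) W/t does not give force

(A) W/t: [L^2 M T^-3] ≠ force [L M T^-2] ✗
(B) F/A: [L^-1 M T^-2] = pressure [L^-1 M T^-2] ✓
(C) W/d: [L M T^-2] = force [L M T^-2] ✓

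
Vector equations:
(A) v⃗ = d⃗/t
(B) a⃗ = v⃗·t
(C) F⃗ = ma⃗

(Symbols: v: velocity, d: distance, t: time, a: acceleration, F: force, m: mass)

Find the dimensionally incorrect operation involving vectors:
(B) a⃗ = v⃗·t

(A) v⃗ = d⃗/t: LHS [L T^-1], RHS [L T^-1] ✓ — displacement (vector) divided by time (scalar)
(B) a⃗ = v⃗·t: LHS [L T^-2], RHS [L] ✗ — acceleration is velocity per time; should be v⃗/t
(C) F⃗ = ma⃗: LHS [L M T^-2], RHS [L M T^-2] ✓ — Force and acceleration are vectors, mass is a scalar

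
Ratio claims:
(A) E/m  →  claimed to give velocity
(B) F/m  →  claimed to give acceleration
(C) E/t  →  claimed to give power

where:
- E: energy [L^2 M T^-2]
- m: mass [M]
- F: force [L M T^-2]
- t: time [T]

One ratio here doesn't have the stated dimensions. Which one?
(A) E/m does not give velocity

(A) E/m: [L^2 T^-2] ≠ velocity [L T^-1] ✗
(B) F/m: [L T^-2] = acceleration [L T^-2] ✓
(C) E/t: [L^2 M T^-3] = power [L^2 M T^-3] ✓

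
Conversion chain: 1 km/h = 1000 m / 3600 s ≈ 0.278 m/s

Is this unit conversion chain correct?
The chain is correct (no errors).

Correct: 1 km = 1000 m, 1 h = 3600 s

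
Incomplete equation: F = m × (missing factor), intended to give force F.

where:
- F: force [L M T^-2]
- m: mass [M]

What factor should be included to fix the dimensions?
a (acceleration), dimensions [L T^-2]

F has dimensions [L M T^-2] and m has dimensions [M].
The missing factor must have dimensions [L M T^-2] / [M] = [L T^-2], i.e. acceleration (a).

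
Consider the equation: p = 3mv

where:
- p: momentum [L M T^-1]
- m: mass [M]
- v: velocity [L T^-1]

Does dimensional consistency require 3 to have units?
No

p has dimensions [L M T^-1] and mv already has dimensions [L M T^-1], so the equation balances without 3 contributing any dimensions. 3 is a pure (dimensionless) number; changing or removing it would not affect dimensional consistency.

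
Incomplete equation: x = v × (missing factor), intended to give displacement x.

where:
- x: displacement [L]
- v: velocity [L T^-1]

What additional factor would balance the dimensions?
t (time), dimensions [T]

x has dimensions [L] and v has dimensions [L T^-1].
The missing factor must have dimensions [L] / [L T^-1] = [T], i.e. time (t).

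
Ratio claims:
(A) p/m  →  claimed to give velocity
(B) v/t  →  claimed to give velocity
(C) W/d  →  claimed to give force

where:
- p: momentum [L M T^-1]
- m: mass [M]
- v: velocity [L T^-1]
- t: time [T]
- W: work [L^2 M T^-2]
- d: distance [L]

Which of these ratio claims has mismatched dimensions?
(B) v/t does not give velocity

(A) p/m: [L T^-1] = velocity [L T^-1] ✓
(B) v/t: [L T^-2] ≠ velocity [L T^-1] ✗
(C) W/d: [L M T^-2] = force [L M T^-2] ✓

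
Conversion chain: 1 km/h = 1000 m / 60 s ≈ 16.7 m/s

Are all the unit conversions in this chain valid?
The chain is incorrect (it contains an error).

Incorrect: 1 h = 3600 s, not 60 s (1 km/h ≈ 0.278 m/s)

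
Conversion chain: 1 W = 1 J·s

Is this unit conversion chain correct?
The chain is incorrect (it contains an error).

Incorrect: Watt is J/s, not J·s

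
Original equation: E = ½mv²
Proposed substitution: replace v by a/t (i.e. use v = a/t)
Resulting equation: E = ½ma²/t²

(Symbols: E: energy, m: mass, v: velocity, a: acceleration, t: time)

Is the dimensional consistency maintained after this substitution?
No

[v] = [L T^-1] and [a/t] = [L T^-3]. These differ, so the substitution replaces a quantity by one of different dimensions and the result E = ½ma²/t² has LHS [L^2 M T^-2] vs RHS [L^2 M T^-6] — inconsistent.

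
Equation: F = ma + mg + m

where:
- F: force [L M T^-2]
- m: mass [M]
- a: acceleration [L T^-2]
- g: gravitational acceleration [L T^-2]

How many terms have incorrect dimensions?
1

LHS F: [L M T^-2]
- ma: [L M T^-2] ✓
- mg: [L M T^-2] ✓
- m: [M] ✗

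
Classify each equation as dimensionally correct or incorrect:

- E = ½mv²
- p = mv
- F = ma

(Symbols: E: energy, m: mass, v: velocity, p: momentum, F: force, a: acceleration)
Dimensionally correct: E = ½mv², p = mv, F = ma
Dimensionally incorrect: none
Ordered (correct first, then incorrect): E = ½mv², p = mv, F = ma

- E = ½mv²: LHS [L^2 M T^-2], RHS [L^2 M T^-2] → correct ✓
- p = mv: LHS [L M T^-1], RHS [L M T^-1] → correct ✓
- F = ma: LHS [L M T^-2], RHS [L M T^-2] → correct ✓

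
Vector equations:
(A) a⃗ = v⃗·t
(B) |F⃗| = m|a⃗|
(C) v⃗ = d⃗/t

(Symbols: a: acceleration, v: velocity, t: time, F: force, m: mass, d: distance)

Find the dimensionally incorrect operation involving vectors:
(A) a⃗ = v⃗·t

(A) a⃗ = v⃗·t: LHS [L T^-2], RHS [L] ✗ — acceleration is velocity per time; should be v⃗/t
(B) |F⃗| = m|a⃗|: LHS [L M T^-2], RHS [L M T^-2] ✓ — magnitudes of vectors are scalars
(C) v⃗ = d⃗/t: LHS [L T^-1], RHS [L T^-1] ✓ — displacement (vector) divided by time (scalar)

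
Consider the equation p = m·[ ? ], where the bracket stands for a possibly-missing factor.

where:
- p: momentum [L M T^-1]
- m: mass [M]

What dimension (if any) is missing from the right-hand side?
[L T^-1] — velocity (e.g. v)

p has dimensions [L M T^-1]; m has dimensions [M].
The bracketed factor must supply [L M T^-1] / [M] = [L T^-1].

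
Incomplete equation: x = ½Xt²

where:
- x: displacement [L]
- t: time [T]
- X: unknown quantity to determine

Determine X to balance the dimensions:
X = a (acceleration), dimensions [L T^-2]

x has dimensions [L]; the rest of the RHS (½ t²) has dimensions [T^2].
So X must have dimensions [L T^-2] — X = a (acceleration).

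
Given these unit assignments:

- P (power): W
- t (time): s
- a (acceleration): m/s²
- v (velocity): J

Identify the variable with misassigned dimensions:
v

The variable v (velocity) should have units m/s, not J.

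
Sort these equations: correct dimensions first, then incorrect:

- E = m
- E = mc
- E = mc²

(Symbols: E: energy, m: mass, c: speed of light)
Dimensionally correct: E = mc²
Dimensionally incorrect: E = m, E = mc
Ordered (correct first, then incorrect): E = mc², E = m, E = mc

- E = m: LHS [L^2 M T^-2], RHS [M] → incorrect ✗
- E = mc: LHS [L^2 M T^-2], RHS [L M T^-1] → incorrect ✗
- E = mc²: LHS [L^2 M T^-2], RHS [L^2 M T^-2] → correct ✓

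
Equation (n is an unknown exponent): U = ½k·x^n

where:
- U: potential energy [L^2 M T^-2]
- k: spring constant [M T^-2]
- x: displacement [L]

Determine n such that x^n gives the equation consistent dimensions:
n = 2

U has dimensions [L^2 M T^-2]; x has dimensions [L].
The rest of the RHS has dimensions [M T^-2], so x^n must supply [L^2].
With n = 2: ½k·x^2 has dimensions [L^2 M T^-2], matching the LHS ✓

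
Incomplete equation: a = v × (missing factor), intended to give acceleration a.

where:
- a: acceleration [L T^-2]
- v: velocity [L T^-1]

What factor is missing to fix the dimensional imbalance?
1/t (inverse time), dimensions [T^-1]

a has dimensions [L T^-2] and v has dimensions [L T^-1].
The missing factor must have dimensions [L T^-2] / [L T^-1] = [T^-1], i.e. inverse time (1/t).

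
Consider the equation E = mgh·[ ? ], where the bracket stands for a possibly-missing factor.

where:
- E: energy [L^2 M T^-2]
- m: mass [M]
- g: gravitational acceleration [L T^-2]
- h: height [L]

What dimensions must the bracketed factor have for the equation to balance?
Nothing is missing — the bracketed factor must be dimensionless.

E has dimensions [L^2 M T^-2] and mgh already has dimensions [L^2 M T^-2], so E = mgh is dimensionally complete.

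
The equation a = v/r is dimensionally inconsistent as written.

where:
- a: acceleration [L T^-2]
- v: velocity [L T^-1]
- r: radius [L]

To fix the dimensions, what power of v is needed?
The exponent of v should be 2: a = v^2/r

The LHS a has dimensions [L T^-2]; v has dimensions [L T^-1].
As written, the RHS v/r (exponent 1 on v) has dimensions [T^-1], which does not match.
With exponent 2, the RHS v^2/r has dimensions [L T^-2], matching the LHS.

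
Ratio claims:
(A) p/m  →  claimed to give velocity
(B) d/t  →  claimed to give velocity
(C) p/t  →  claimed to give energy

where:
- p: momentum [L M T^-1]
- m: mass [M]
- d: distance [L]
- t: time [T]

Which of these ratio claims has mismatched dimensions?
(C) p/t does not give energy

(A) p/m: [L T^-1] = velocity [L T^-1] ✓
(B) d/t: [L T^-1] = velocity [L T^-1] ✓
(C) p/t: [L M T^-2] ≠ energy [L^2 M T^-2] ✗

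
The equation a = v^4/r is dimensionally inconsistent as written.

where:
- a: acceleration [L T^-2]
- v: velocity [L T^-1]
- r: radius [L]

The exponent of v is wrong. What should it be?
The exponent of v should be 2: a = v^2/r

The LHS a has dimensions [L T^-2]; v has dimensions [L T^-1].
As written, the RHS v^4/r (exponent 4 on v) has dimensions [L^3 T^-4], which does not match.
With exponent 2, the RHS v^2/r has dimensions [L T^-2], matching the LHS.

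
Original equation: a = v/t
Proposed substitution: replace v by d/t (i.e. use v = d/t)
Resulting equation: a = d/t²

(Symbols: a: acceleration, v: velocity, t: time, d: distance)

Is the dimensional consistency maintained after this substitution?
Yes

[v] = [L T^-1] and [d/t] = [L T^-1]. These match, so the substitution replaces a quantity by one of the same dimensions and the result a = d/t² has LHS [L T^-2] vs RHS [L T^-2] — still consistent.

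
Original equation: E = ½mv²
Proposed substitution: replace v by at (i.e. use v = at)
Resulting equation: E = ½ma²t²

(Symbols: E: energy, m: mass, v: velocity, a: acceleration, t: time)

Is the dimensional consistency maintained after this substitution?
Yes

[v] = [L T^-1] and [at] = [L T^-1]. These match, so the substitution replaces a quantity by one of the same dimensions and the result E = ½ma²t² has LHS [L^2 M T^-2] vs RHS [L^2 M T^-2] — still consistent.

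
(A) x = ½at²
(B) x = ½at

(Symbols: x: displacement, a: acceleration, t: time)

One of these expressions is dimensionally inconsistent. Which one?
(B)

(A) x = ½at²: LHS [L], RHS [L] ✓
(B) x = ½at: LHS [L], RHS [L T^-1] ✗

Expression (B) x = ½at is dimensionally incorrect.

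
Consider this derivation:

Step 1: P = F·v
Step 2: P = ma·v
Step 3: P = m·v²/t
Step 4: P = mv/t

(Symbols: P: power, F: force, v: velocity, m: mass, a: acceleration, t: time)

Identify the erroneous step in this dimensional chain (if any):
Step 4

Step 1: P = F·v → LHS [L^2 M T^-3], RHS [L^2 M T^-3] ✓
Step 2: P = ma·v → LHS [L^2 M T^-3], RHS [L^2 M T^-3] ✓
Step 3: P = m·v²/t → LHS [L^2 M T^-3], RHS [L^2 M T^-3] ✓
Step 4: P = mv/t → LHS [L^2 M T^-3], RHS [L M T^-2] ✗

The first dimensional inconsistency appears in step 4: P = mv/t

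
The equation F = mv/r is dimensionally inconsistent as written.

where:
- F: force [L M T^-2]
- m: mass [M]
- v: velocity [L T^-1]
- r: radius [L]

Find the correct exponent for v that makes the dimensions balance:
The exponent of v should be 2: F = mv^2/r

The LHS F has dimensions [L M T^-2]; v has dimensions [L T^-1].
As written, the RHS mv/r (exponent 1 on v) has dimensions [M T^-1], which does not match.
With exponent 2, the RHS mv^2/r has dimensions [L M T^-2], matching the LHS.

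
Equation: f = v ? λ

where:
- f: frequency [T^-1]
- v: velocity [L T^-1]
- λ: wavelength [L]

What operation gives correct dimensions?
division (÷): f = v ÷ λ

f [T^-1]; v [L T^-1]; λ [L].
v × λ → [L^2 T^-1] ✗
v ÷ λ → [T^-1] ✓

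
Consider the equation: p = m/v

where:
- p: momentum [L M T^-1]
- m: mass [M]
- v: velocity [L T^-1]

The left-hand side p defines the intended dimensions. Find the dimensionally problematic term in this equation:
The right-hand side term m/v

p has dimensions [L M T^-1], but m/v has dimensions [L^-1 M T], so the term m/v is dimensionally wrong for p.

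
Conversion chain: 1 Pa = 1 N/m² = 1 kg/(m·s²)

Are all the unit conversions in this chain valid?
The chain is correct (no errors).

Correct: Pascal is Newton per square meter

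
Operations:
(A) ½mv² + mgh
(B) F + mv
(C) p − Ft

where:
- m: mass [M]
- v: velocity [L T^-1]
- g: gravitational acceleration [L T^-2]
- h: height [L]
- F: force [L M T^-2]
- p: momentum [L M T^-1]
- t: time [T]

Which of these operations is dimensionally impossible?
(B) F + mv

(A) ½mv² + mgh: ½mv² [L^2 M T^-2] and mgh [L^2 M T^-2] — same dimensions ✓
(B) F + mv: F [L M T^-2] and mv [L M T^-1] — different dimensions cannot be added/subtracted ✗
(C) p − Ft: p [L M T^-1] and Ft [L M T^-1] — same dimensions ✓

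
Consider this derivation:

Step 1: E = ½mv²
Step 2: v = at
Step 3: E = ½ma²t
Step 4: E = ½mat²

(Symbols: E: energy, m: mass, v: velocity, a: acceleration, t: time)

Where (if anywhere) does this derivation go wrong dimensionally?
Step 3

Step 1: E = ½mv² → LHS [L^2 M T^-2], RHS [L^2 M T^-2] ✓
Step 2: v = at → LHS [L T^-1], RHS [L T^-1] ✓
Step 3: E = ½ma²t → LHS [L^2 M T^-2], RHS [L^2 M T^-3] ✗

The first dimensional inconsistency appears in step 3: E = ½ma²t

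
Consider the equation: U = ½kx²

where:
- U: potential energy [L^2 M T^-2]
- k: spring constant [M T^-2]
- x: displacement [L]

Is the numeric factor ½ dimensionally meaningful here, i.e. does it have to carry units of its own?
No

U has dimensions [L^2 M T^-2] and kx² already has dimensions [L^2 M T^-2], so the equation balances without ½ contributing any dimensions. ½ is a pure (dimensionless) number; changing or removing it would not affect dimensional consistency.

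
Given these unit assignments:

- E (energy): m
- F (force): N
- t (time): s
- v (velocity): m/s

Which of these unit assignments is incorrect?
E

The variable E (energy) should have units J, not m.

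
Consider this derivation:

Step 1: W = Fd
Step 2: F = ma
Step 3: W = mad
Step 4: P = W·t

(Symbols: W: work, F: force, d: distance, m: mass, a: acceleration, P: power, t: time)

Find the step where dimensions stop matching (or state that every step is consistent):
Step 4

Step 1: W = Fd → LHS [L^2 M T^-2], RHS [L^2 M T^-2] ✓
Step 2: F = ma → LHS [L M T^-2], RHS [L M T^-2] ✓
Step 3: W = mad → LHS [L^2 M T^-2], RHS [L^2 M T^-2] ✓
Step 4: P = W·t → LHS [L^2 M T^-3], RHS [L^2 M T^-1] ✗

The first dimensional inconsistency appears in step 4: P = W·t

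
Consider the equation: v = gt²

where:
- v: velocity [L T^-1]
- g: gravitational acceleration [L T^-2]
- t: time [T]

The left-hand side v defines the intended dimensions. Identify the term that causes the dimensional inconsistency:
The right-hand side term gt²

v has dimensions [L T^-1], but gt² has dimensions [L], so the term gt² is dimensionally wrong for v.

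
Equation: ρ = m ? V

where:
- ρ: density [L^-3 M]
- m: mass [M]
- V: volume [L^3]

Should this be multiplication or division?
division (÷): ρ = m ÷ V

ρ [L^-3 M]; m [M]; V [L^3].
m × V → [L^3 M] ✗
m ÷ V → [L^-3 M] ✓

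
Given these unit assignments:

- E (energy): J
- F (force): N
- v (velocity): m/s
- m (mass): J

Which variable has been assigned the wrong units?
m

The variable m (mass) should have units kg, not J.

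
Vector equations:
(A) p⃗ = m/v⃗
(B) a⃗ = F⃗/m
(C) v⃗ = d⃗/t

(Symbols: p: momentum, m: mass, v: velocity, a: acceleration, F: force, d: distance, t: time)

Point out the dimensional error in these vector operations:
(A) p⃗ = m/v⃗

(A) p⃗ = m/v⃗: LHS [L M T^-1], RHS [L^-1 M T] ✗ — momentum is mass times velocity; should be mv⃗ (and division by a vector is undefined)
(B) a⃗ = F⃗/m: LHS [L T^-2], RHS [L T^-2] ✓ — force (vector) divided by mass (scalar)
(C) v⃗ = d⃗/t: LHS [L T^-1], RHS [L T^-1] ✓ — displacement (vector) divided by time (scalar)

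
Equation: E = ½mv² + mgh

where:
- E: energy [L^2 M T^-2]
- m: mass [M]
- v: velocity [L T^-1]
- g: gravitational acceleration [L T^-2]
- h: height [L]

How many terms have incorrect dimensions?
0

LHS E: [L^2 M T^-2]
- ½mv²: [L^2 M T^-2] ✓
- mgh: [L^2 M T^-2] ✓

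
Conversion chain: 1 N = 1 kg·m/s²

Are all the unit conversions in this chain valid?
The chain is correct (no errors).

Correct: Newton is defined as kg·m/s²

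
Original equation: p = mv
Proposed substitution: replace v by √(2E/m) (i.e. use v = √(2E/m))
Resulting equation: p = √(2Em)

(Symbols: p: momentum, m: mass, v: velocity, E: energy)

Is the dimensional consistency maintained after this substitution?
Yes

[v] = [L T^-1] and [√(2E/m)] = [L T^-1]. These match, so the substitution replaces a quantity by one of the same dimensions and the result p = √(2Em) has LHS [L M T^-1] vs RHS [L M T^-1] — still consistent.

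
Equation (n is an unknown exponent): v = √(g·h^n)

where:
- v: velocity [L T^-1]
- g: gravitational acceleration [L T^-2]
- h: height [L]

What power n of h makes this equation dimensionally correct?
n = 1

v has dimensions [L T^-1]; h has dimensions [L].
With n = 1: √(g·h^1) has dimensions [L T^-1], matching the LHS ✓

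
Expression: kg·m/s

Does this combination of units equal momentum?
Yes

The expression kg·m/s has dimensions [L M T^-1], which is exactly momentum [L M T^-1].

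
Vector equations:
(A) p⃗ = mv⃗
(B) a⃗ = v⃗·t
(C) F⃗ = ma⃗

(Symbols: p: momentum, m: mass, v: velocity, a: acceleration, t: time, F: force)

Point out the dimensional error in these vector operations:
(B) a⃗ = v⃗·t

(A) p⃗ = mv⃗: LHS [L M T^-1], RHS [L M T^-1] ✓ — mass (scalar) times velocity (vector)
(B) a⃗ = v⃗·t: LHS [L T^-2], RHS [L] ✗ — acceleration is velocity per time; should be v⃗/t
(C) F⃗ = ma⃗: LHS [L M T^-2], RHS [L M T^-2] ✓ — Force and acceleration are vectors, mass is a scalar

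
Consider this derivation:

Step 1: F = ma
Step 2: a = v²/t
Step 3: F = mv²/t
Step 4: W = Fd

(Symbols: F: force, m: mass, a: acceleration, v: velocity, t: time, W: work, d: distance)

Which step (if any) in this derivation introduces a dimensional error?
Step 2

Step 1: F = ma → LHS [L M T^-2], RHS [L M T^-2] ✓
Step 2: a = v²/t → LHS [L T^-2], RHS [L^2 T^-3] ✗

The first dimensional inconsistency appears in step 2: a = v²/t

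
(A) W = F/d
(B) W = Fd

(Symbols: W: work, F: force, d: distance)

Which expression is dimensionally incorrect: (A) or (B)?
(A)

(A) W = F/d: LHS [L^2 M T^-2], RHS [M T^-2] ✗
(B) W = Fd: LHS [L^2 M T^-2], RHS [L^2 M T^-2] ✓

Expression (A) W = F/d is dimensionally incorrect.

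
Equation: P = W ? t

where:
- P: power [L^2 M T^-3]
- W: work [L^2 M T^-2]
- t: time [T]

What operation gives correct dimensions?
division (÷): P = W ÷ t

P [L^2 M T^-3]; W [L^2 M T^-2]; t [T].
W × t → [L^2 M T^-1] ✗
W ÷ t → [L^2 M T^-3] ✓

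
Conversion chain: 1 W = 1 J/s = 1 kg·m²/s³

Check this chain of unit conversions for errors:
The chain is correct (no errors).

Correct: Watt is Joule per second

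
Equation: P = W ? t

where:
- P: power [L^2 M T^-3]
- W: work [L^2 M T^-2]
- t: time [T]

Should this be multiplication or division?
division (÷): P = W ÷ t

P [L^2 M T^-3]; W [L^2 M T^-2]; t [T].
W × t → [L^2 M T^-1] ✗
W ÷ t → [L^2 M T^-3] ✓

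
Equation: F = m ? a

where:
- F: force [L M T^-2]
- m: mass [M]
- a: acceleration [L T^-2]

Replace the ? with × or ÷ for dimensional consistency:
multiplication (×): F = m × a

F [L M T^-2]; m [M]; a [L T^-2].
m × a → [L M T^-2] ✓
m ÷ a → [L^-1 M T^2] ✗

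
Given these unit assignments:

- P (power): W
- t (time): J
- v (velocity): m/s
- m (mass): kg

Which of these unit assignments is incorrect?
t

The variable t (time) should have units s, not J.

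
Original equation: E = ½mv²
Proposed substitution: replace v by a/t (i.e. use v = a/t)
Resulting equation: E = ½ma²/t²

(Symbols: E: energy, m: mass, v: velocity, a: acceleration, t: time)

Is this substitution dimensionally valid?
No

[v] = [L T^-1] and [a/t] = [L T^-3]. These differ, so the substitution replaces a quantity by one of different dimensions and the result E = ½ma²/t² has LHS [L^2 M T^-2] vs RHS [L^2 M T^-6] — inconsistent.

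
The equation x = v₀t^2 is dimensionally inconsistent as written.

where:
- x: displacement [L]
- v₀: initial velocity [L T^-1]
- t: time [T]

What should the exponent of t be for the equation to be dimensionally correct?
The exponent of t should be 1: x = v₀t

The LHS x has dimensions [L]; t has dimensions [T].
As written, the RHS v₀t^2 (exponent 2 on t) has dimensions [L T], which does not match.
With exponent 1, the RHS v₀t has dimensions [L], matching the LHS.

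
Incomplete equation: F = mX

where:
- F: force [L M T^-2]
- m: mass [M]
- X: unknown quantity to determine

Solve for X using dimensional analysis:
X = a (acceleration), dimensions [L T^-2]

F has dimensions [L M T^-2]; the rest of the RHS (m) has dimensions [M].
So X must have dimensions [L T^-2] — X = a (acceleration).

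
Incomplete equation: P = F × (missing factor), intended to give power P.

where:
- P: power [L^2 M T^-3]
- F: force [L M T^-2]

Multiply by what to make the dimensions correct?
v (velocity), dimensions [L T^-1]

P has dimensions [L^2 M T^-3] and F has dimensions [L M T^-2].
The missing factor must have dimensions [L^2 M T^-3] / [L M T^-2] = [L T^-1], i.e. velocity (v).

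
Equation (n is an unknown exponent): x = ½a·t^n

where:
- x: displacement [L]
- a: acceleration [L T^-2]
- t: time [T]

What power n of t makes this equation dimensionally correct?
n = 2

x has dimensions [L]; t has dimensions [T].
The rest of the RHS has dimensions [L T^-2], so t^n must supply [T^2].
With n = 2: ½a·t^2 has dimensions [L], matching the LHS ✓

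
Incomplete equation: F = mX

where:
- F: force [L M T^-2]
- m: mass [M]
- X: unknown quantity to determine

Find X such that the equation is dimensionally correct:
X = a (acceleration), dimensions [L T^-2]

F has dimensions [L M T^-2]; the rest of the RHS (m) has dimensions [M].
So X must have dimensions [L T^-2] — X = a (acceleration).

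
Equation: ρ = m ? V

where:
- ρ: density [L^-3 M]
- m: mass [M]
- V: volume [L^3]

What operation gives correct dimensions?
division (÷): ρ = m ÷ V

ρ [L^-3 M]; m [M]; V [L^3].
m × V → [L^3 M] ✗
m ÷ V → [L^-3 M] ✓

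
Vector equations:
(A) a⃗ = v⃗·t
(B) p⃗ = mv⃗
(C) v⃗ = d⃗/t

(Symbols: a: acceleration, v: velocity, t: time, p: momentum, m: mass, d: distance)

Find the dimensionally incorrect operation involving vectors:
(A) a⃗ = v⃗·t

(A) a⃗ = v⃗·t: LHS [L T^-2], RHS [L] ✗ — acceleration is velocity per time; should be v⃗/t
(B) p⃗ = mv⃗: LHS [L M T^-1], RHS [L M T^-1] ✓ — mass (scalar) times velocity (vector)
(C) v⃗ = d⃗/t: LHS [L T^-1], RHS [L T^-1] ✓ — displacement (vector) divided by time (scalar)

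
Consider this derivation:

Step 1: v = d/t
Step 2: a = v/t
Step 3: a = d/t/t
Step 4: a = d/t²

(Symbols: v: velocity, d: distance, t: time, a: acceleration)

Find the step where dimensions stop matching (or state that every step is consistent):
No step introduces an error — all steps are dimensionally consistent.

Step 1: v = d/t → LHS [L T^-1], RHS [L T^-1] ✓
Step 2: a = v/t → LHS [L T^-2], RHS [L T^-2] ✓
Step 3: a = d/t/t → LHS [L T^-2], RHS [L T^-2] ✓
Step 4: a = d/t² → LHS [L T^-2], RHS [L T^-2] ✓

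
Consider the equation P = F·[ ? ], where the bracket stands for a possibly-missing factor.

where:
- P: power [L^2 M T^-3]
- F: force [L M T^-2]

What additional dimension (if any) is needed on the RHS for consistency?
[L T^-1] — velocity (e.g. v)

P has dimensions [L^2 M T^-3]; F has dimensions [L M T^-2].
The bracketed factor must supply [L^2 M T^-3] / [L M T^-2] = [L T^-1].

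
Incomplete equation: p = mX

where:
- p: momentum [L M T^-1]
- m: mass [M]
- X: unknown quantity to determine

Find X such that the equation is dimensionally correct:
X = v (velocity), dimensions [L T^-1]

p has dimensions [L M T^-1]; the rest of the RHS (m) has dimensions [M].
So X must have dimensions [L T^-1] — X = v (velocity).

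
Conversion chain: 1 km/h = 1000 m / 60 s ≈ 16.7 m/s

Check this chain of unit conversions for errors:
The chain is incorrect (it contains an error).

Incorrect: 1 h = 3600 s, not 60 s (1 km/h ≈ 0.278 m/s)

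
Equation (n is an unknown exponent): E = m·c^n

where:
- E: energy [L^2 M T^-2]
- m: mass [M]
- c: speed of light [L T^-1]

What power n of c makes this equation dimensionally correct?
n = 2

E has dimensions [L^2 M T^-2]; c has dimensions [L T^-1].
The rest of the RHS has dimensions [M], so c^n must supply [L^2 T^-2].
With n = 2: m·c^2 has dimensions [L^2 M T^-2], matching the LHS ✓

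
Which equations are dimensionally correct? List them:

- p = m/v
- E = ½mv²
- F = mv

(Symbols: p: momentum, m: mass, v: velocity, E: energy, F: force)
Dimensionally correct: E = ½mv²
Dimensionally incorrect: p = m/v, F = mv
Ordered (correct first, then incorrect): E = ½mv², p = m/v, F = mv

- p = m/v: LHS [L M T^-1], RHS [L^-1 M T] → incorrect ✗
- E = ½mv²: LHS [L^2 M T^-2], RHS [L^2 M T^-2] → correct ✓
- F = mv: LHS [L M T^-2], RHS [L M T^-1] → incorrect ✗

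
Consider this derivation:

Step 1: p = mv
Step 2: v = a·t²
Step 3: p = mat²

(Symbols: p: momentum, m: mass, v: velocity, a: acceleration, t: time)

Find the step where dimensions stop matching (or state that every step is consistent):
Step 2

Step 1: p = mv → LHS [L M T^-1], RHS [L M T^-1] ✓
Step 2: v = a·t² → LHS [L T^-1], RHS [L] ✗

The first dimensional inconsistency appears in step 2: v = a·t²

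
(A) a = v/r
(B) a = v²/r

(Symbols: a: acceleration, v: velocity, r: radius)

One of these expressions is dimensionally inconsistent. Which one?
(A)

(A) a = v/r: LHS [L T^-2], RHS [T^-1] ✗
(B) a = v²/r: LHS [L T^-2], RHS [L T^-2] ✓

Expression (A) a = v/r is dimensionally incorrect.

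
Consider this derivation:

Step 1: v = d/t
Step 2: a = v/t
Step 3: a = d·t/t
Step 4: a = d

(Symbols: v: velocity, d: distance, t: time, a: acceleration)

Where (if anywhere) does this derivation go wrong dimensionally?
Step 3

Step 1: v = d/t → LHS [L T^-1], RHS [L T^-1] ✓
Step 2: a = v/t → LHS [L T^-2], RHS [L T^-2] ✓
Step 3: a = d·t/t → LHS [L T^-2], RHS [L] ✗

The first dimensional inconsistency appears in step 3: a = d·t/t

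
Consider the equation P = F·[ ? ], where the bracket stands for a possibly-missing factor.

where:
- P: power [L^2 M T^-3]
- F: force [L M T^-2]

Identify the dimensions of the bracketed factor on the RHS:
[L T^-1] — velocity (e.g. v)

P has dimensions [L^2 M T^-3]; F has dimensions [L M T^-2].
The bracketed factor must supply [L^2 M T^-3] / [L M T^-2] = [L T^-1].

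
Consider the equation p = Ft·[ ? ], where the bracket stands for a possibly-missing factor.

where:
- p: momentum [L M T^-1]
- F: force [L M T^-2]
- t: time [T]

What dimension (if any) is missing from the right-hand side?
Nothing is missing — the bracketed factor must be dimensionless.

p has dimensions [L M T^-1] and Ft already has dimensions [L M T^-1], so p = Ft is dimensionally complete.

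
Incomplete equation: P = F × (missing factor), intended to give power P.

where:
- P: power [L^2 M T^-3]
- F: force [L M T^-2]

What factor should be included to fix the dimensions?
v (velocity), dimensions [L T^-1]

P has dimensions [L^2 M T^-3] and F has dimensions [L M T^-2].
The missing factor must have dimensions [L^2 M T^-3] / [L M T^-2] = [L T^-1], i.e. velocity (v).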